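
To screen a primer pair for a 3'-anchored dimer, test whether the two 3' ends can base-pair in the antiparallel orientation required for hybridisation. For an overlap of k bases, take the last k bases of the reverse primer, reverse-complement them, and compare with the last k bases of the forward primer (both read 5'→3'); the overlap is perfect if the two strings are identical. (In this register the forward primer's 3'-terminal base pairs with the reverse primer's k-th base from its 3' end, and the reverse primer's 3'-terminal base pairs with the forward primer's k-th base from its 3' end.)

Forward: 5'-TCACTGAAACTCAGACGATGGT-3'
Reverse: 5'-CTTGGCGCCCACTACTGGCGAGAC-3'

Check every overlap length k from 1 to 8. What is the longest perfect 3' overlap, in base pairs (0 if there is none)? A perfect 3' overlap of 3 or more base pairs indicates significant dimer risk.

Last 8 bases (5'→3') — forward …ACGATGGT, reverse …GGCGAGAC.
Reverse complement of the reverse primer's last 8 bases: GTCTCGCC; its first k bases are the reverse complement of the reverse primer's last k bases, so a perfect k-base overlap needs the forward primer's last k bases to equal them.
Comparing (forward last k vs required): k=1: T vs G ✗; k=2: GT vs GT ✓; k=3: GGT vs GTC ✗; k=4: TGGT vs GTCT ✗; k=5: ATGGT vs GTCTC ✗; k=6: GATGGT vs GTCTCG ✗; k=7: CGATGGT vs GTCTCGC ✗; k=8: ACGATGGT vs GTCTCGCC ✗.
Only k = 2 is perfect, so the longest perfect 3' overlap is 2.

Longest perfect overlap: 2 complementary base pairs; below the dimer-risk threshold (threshold 3).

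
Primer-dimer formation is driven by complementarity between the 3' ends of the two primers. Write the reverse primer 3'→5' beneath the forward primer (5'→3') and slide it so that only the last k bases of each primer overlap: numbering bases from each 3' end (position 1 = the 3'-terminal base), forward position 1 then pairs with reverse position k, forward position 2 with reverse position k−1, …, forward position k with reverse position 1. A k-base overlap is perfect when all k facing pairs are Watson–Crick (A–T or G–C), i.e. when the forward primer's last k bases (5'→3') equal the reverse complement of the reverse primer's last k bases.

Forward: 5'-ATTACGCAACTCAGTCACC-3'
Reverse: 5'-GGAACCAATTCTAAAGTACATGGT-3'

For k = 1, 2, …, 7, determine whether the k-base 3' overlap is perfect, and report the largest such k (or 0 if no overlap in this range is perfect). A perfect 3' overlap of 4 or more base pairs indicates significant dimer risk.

Last 7 bases (5'→3') — forward …AGTCACC, reverse …ACATGGT.
Reverse complement of the reverse primer's last 7 bases: ACCATGT; its first k bases are the reverse complement of the reverse primer's last k bases, so a perfect k-base overlap needs the forward primer's last k bases to equal them.
Comparing (forward last k vs required): k=1: C vs A ✗; k=2: CC vs AC ✗; k=3: ACC vs ACC ✓; k=4: CACC vs ACCA ✗; k=5: TCACC vs ACCAT ✗; k=6: GTCACC vs ACCATG ✗; k=7: AGTCACC vs ACCATGT ✗.
Only k = 3 is perfect, so the longest perfect 3' overlap is 3.

Longest perfect overlap: 3 complementary base pairs; below the dimer-risk threshold (threshold 4).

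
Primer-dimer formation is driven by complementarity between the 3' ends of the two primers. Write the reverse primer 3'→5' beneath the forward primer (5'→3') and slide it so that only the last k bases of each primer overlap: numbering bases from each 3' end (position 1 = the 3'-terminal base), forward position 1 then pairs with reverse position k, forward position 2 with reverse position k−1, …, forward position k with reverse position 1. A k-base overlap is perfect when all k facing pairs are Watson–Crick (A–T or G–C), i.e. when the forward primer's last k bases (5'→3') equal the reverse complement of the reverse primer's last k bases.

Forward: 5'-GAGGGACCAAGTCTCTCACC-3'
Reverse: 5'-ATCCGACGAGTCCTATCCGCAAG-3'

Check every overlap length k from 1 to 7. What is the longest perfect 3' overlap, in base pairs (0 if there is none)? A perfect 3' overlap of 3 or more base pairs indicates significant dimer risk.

Longest perfect overlap: 1 complementary base pair; below the dimer-risk threshold (threshold 3).

Last 7 bases (5'→3') — forward …TCTCACC, reverse …CCGCAAG.
Reverse complement of the reverse primer's last 7 bases: CTTGCGG; its first k bases are the reverse complement of the reverse primer's last k bases, so a perfect k-base overlap needs the forward primer's last k bases to equal them.
Comparing (forward last k vs required): k=1: C vs C ✓; k=2: CC vs CT ✗; k=3: ACC vs CTT ✗; k=4: CACC vs CTTG ✗; k=5: TCACC vs CTTGC ✗; k=6: CTCACC vs CTTGCG ✗; k=7: TCTCACC vs CTTGCGG ✗.
Only k = 1 is perfect, so the longest perfect 3' overlap is 1.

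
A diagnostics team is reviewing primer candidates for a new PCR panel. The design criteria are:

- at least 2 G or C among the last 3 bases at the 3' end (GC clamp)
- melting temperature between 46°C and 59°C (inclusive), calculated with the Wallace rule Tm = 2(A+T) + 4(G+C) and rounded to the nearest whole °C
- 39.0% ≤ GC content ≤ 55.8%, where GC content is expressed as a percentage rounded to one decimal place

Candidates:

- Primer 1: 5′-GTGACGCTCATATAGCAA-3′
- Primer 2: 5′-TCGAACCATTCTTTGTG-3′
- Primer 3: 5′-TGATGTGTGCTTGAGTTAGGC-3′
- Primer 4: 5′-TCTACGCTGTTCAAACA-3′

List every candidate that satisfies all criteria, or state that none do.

Primer 2 only.

Primer 1 (18 nt, A=6 T=4 G=4 C=4): 3' end CAA has 1 G/C, need ≥2 ✗; Tm = 2·10 + 4·8 = 52°C ✓; GC 8/18 = 44.4% ✓ — fails.
Primer 2 (17 nt, A=3 T=7 G=3 C=4): 3' end GTG has 2 G/C ✓; Tm = 2·10 + 4·7 = 48°C ✓; GC 7/17 = 41.2% ✓ — passes.
Primer 3 (21 nt, A=3 T=8 G=8 C=2): 3' end GGC has 3 G/C ✓; Tm = 2·11 + 4·10 = 62°C, outside 46–59°C ✗; GC 10/21 = 47.6% ✓ — fails.
Primer 4 (17 nt, A=5 T=5 G=2 C=5): 3' end ACA has 1 G/C, need ≥2 ✗; Tm = 2·10 + 4·7 = 48°C ✓; GC 7/17 = 41.2% ✓ — fails.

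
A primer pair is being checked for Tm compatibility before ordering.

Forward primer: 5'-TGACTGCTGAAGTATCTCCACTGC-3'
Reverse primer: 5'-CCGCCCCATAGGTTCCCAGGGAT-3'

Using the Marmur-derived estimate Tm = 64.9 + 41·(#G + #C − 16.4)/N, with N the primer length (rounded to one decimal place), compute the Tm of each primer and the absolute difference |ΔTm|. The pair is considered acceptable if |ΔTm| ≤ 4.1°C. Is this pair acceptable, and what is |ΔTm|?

|ΔTm| = 5.0°C; the pair is not acceptable.

Forward: G+C = 12, N = 24 → Tm = 64.9 + 41·(12 − 16.4)/24 = 57.4°C.
Reverse: G+C = 15, N = 23 → Tm = 64.9 + 41·(15 − 16.4)/23 = 62.4°C.
|ΔTm| = |57.4 − 62.4| = 5.0°C, > 4.1°C.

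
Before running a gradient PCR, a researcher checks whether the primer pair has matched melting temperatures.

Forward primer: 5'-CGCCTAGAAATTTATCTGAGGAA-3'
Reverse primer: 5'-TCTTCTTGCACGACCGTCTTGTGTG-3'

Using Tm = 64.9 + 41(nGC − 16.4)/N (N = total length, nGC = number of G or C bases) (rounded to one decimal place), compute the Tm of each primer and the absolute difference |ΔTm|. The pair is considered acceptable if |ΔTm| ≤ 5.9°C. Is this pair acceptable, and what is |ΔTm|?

|ΔTm| = 7.6°C; the pair is not acceptable.

Forward: G+C = 9, N = 23 → Tm = 64.9 + 41·(9 − 16.4)/23 = 51.7°C.
Reverse: G+C = 13, N = 25 → Tm = 64.9 + 41·(13 − 16.4)/25 = 59.3°C.
|ΔTm| = |51.7 − 59.3| = 7.6°C, > 5.9°C.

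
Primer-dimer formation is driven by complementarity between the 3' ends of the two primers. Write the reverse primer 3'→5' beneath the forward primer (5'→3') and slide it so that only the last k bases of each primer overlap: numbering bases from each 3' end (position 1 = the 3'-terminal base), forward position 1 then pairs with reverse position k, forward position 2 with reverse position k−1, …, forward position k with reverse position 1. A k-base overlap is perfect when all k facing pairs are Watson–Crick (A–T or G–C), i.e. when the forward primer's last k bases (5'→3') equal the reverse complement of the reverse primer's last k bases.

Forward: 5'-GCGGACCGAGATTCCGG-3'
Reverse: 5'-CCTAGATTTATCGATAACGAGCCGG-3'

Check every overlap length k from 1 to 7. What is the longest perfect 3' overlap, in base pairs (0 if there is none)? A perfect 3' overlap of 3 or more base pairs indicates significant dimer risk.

Longest perfect overlap: 4 complementary base pairs; significant dimer risk (threshold 3).

Last 7 bases (5'→3') — forward …ATTCCGG, reverse …GAGCCGG.
Reverse complement of the reverse primer's last 7 bases: CCGGCTC; its first k bases are the reverse complement of the reverse primer's last k bases, so a perfect k-base overlap needs the forward primer's last k bases to equal them.
Comparing (forward last k vs required): k=1: G vs C ✗; k=2: GG vs CC ✗; k=3: CGG vs CCG ✗; k=4: CCGG vs CCGG ✓; k=5: TCCGG vs CCGGC ✗; k=6: TTCCGG vs CCGGCT ✗; k=7: ATTCCGG vs CCGGCTC ✗.
Only k = 4 is perfect, so the longest perfect 3' overlap is 4.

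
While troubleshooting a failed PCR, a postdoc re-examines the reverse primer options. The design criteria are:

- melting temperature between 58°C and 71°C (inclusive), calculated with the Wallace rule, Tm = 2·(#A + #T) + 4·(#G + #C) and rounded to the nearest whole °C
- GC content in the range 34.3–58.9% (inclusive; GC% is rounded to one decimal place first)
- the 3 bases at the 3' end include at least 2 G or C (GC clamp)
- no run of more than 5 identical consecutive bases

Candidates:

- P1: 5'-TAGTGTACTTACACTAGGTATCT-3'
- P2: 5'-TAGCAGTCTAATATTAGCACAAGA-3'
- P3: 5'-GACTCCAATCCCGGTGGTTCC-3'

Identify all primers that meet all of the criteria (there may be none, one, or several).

P1 (23 nt, A=6 T=9 G=4 C=4): Tm = 2·15 + 4·8 = 62°C ✓; GC 8/23 = 34.8% ✓; 3' end TCT has 1 G/C, need ≥2 ✗; longest run = 2 ✓ — fails.
P2 (24 nt, A=10 T=6 G=4 C=4): Tm = 2·16 + 4·8 = 64°C ✓; GC 8/24 = 33.3%, outside 34.3–58.9% ✗; 3' end AGA has 1 G/C, need ≥2 ✗; longest run = 2 ✓ — fails.
P3 (21 nt, A=3 T=5 G=5 C=8): Tm = 2·8 + 4·13 = 68°C ✓; GC 13/21 = 61.9%, outside 34.3–58.9% ✗; 3' end TCC has 2 G/C ✓; longest run = 3 ✓ — fails.

None of the candidates satisfy all criteria.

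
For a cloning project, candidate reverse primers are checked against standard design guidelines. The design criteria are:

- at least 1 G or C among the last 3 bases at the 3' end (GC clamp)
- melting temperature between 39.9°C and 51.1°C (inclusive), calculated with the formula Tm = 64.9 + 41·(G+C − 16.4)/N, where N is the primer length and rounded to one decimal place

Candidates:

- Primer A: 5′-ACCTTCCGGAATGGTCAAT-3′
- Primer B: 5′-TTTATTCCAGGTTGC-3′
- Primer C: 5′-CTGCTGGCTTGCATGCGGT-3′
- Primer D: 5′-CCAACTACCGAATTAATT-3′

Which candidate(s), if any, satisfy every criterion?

None of the candidates satisfy all criteria.

Primer A (19 nt, A=5 T=5 G=4 C=5): 3' end AAT has 0 G/C, need ≥1 ✗; Tm = 64.9 + 41·(9 − 16.4)/19 = 48.9°C ✓ — fails.
Primer B (15 nt, A=2 T=7 G=3 C=3): 3' end TGC has 2 G/C ✓; Tm = 64.9 + 41·(6 − 16.4)/15 = 36.5°C, outside 39.9–51.1°C ✗ — fails.
Primer C (19 nt, A=1 T=6 G=7 C=5): 3' end GGT has 2 G/C ✓; Tm = 64.9 + 41·(12 − 16.4)/19 = 55.4°C, outside 39.9–51.1°C ✗ — fails.
Primer D (18 nt, A=7 T=5 G=1 C=5): 3' end ATT has 0 G/C, need ≥1 ✗; Tm = 64.9 + 41·(6 − 16.4)/18 = 41.2°C ✓ — fails.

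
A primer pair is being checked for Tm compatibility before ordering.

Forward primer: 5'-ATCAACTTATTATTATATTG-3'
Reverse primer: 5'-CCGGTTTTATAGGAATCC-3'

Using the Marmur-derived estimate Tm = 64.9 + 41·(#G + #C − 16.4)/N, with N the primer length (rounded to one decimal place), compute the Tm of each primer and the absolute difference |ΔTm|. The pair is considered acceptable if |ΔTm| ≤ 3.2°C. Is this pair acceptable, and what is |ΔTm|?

Forward: G+C = 3, N = 20 → Tm = 64.9 + 41·(3 − 16.4)/20 = 37.4°C.
Reverse: G+C = 8, N = 18 → Tm = 64.9 + 41·(8 − 16.4)/18 = 45.8°C.
|ΔTm| = |37.4 − 45.8| = 8.4°C, > 3.2°C.

|ΔTm| = 8.4°C; the pair is not acceptable.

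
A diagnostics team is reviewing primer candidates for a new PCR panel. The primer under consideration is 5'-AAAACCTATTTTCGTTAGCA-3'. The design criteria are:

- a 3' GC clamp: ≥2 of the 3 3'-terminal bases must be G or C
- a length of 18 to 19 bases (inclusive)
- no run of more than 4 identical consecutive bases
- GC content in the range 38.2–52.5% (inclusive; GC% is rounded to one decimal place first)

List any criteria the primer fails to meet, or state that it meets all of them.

Base counts: A=7, T=7, G=2, C=4 (length 20).
GC clamp: 3' end GCA has 2 G/C ✓
length: length 20, outside 18–19 ✗
homopolymer run: longest run = 4 ✓
GC content: GC 6/20 = 30.0%, outside 38.2–52.5% ✗

Fails: length, GC content.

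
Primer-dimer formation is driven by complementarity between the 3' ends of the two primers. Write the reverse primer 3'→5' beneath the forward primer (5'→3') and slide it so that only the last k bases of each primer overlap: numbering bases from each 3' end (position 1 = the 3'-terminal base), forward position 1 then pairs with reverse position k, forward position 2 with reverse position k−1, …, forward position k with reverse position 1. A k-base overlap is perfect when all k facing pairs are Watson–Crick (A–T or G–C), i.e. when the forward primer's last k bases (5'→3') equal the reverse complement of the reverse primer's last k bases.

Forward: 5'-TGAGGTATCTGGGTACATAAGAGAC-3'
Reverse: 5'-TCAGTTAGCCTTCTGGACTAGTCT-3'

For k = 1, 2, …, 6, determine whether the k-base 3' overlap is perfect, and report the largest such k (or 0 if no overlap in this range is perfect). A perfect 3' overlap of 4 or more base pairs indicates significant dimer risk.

Longest perfect overlap: 4 complementary base pairs; significant dimer risk (threshold 4).

Last 6 bases (5'→3') — forward …AGAGAC, reverse …TAGTCT.
Reverse complement of the reverse primer's last 6 bases: AGACTA; its first k bases are the reverse complement of the reverse primer's last k bases, so a perfect k-base overlap needs the forward primer's last k bases to equal them.
Comparing (forward last k vs required): k=1: C vs A ✗; k=2: AC vs AG ✗; k=3: GAC vs AGA ✗; k=4: AGAC vs AGAC ✓; k=5: GAGAC vs AGACT ✗; k=6: AGAGAC vs AGACTA ✗.
Only k = 4 is perfect, so the longest perfect 3' overlap is 4.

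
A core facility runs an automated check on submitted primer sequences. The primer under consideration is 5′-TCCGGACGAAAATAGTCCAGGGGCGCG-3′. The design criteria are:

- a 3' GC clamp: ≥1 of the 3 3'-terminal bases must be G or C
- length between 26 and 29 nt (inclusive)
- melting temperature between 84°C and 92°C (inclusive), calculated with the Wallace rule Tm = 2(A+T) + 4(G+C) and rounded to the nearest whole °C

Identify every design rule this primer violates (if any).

Base counts: A=7, T=3, G=10, C=7 (length 27).
GC clamp: 3' end GCG has 3 G/C ✓
length: length 27 ✓
Tm: Tm = 2·10 + 4·17 = 88°C ✓

Meets all criteria.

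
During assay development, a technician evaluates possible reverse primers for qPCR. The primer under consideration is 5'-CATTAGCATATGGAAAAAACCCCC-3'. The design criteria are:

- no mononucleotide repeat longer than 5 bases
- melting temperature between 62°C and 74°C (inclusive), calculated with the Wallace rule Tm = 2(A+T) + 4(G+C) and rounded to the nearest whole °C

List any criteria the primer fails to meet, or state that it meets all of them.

Fails: homopolymer run.

Base counts: A=10, T=4, G=3, C=7 (length 24).
homopolymer run: longest run = 6, exceeds 5 ✗
Tm: Tm = 2·14 + 4·10 = 68°C ✓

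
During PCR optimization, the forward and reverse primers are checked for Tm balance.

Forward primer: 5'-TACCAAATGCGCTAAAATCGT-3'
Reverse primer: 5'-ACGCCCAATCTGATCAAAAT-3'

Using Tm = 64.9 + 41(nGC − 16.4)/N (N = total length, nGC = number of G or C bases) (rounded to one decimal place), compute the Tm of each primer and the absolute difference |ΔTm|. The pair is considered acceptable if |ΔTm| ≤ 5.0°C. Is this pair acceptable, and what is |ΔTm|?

|ΔTm| = 0.8°C; the pair is acceptable.

Forward: G+C = 8, N = 21 → Tm = 64.9 + 41·(8 − 16.4)/21 = 48.5°C.
Reverse: G+C = 8, N = 20 → Tm = 64.9 + 41·(8 − 16.4)/20 = 47.7°C.
|ΔTm| = |48.5 − 47.7| = 0.8°C, ≤ 5.0°C.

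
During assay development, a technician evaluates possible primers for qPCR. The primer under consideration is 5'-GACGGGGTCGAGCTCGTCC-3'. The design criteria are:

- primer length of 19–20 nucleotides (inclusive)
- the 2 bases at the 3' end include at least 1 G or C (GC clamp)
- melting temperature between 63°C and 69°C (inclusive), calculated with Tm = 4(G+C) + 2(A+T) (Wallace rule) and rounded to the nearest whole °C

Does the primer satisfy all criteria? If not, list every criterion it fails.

Base counts: A=2, T=3, G=8, C=6 (length 19).
length: length 19 ✓
GC clamp: 3' end CC has 2 G/C ✓
Tm: Tm = 2·5 + 4·14 = 66°C ✓

Meets all criteria.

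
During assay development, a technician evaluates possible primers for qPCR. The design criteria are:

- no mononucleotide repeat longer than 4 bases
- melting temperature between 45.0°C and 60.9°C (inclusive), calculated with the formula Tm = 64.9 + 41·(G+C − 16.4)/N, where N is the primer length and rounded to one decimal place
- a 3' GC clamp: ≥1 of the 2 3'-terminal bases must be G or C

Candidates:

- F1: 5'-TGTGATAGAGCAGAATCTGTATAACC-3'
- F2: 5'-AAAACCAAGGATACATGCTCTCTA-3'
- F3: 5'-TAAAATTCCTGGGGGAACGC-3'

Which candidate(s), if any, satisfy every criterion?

F1 only.

F1 (26 nt, A=9 T=7 G=6 C=4): longest run = 2 ✓; Tm = 64.9 + 41·(10 − 16.4)/26 = 54.8°C ✓; 3' end CC has 2 G/C ✓ — passes.
F2 (24 nt, A=10 T=5 G=3 C=6): longest run = 4 ✓; Tm = 64.9 + 41·(9 − 16.4)/24 = 52.3°C ✓; 3' end TA has 0 G/C, need ≥1 ✗ — fails.
F3 (20 nt, A=6 T=4 G=6 C=4): longest run = 5, exceeds 4 ✗; Tm = 64.9 + 41·(10 − 16.4)/20 = 51.8°C ✓; 3' end GC has 2 G/C ✓ — fails.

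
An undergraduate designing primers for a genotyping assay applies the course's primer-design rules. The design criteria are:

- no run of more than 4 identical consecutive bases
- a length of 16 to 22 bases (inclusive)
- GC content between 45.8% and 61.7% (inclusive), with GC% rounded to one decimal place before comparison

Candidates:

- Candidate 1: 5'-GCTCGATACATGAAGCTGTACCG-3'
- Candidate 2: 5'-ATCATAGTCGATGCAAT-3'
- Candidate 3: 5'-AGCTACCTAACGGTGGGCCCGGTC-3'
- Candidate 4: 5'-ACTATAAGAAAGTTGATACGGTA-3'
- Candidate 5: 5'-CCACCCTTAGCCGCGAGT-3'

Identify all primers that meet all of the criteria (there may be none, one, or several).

Candidate 1 (23 nt, A=6 T=5 G=6 C=6): longest run = 2 ✓; length 23, outside 16–22 ✗; GC 12/23 = 52.2% ✓ — fails.
Candidate 2 (17 nt, A=6 T=5 G=3 C=3): longest run = 2 ✓; length 17 ✓; GC 6/17 = 35.3%, outside 45.8–61.7% ✗ — fails.
Candidate 3 (24 nt, A=4 T=4 G=8 C=8): longest run = 3 ✓; length 24, outside 16–22 ✗; GC 16/24 = 66.7%, outside 45.8–61.7% ✗ — fails.
Candidate 4 (23 nt, A=10 T=6 G=5 C=2): longest run = 3 ✓; length 23, outside 16–22 ✗; GC 7/23 = 30.4%, outside 45.8–61.7% ✗ — fails.
Candidate 5 (18 nt, A=3 T=3 G=4 C=8): longest run = 3 ✓; length 18 ✓; GC 12/18 = 66.7%, outside 45.8–61.7% ✗ — fails.

None of the candidates satisfy all criteria.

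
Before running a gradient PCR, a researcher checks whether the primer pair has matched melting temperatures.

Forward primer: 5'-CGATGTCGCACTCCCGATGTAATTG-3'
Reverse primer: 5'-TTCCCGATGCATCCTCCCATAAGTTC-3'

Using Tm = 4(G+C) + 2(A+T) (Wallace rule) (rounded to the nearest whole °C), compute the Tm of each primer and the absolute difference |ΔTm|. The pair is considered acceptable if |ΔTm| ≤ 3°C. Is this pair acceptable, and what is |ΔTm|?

Forward: A=5 T=7 G=6 C=7 → Tm = 2·12 + 4·13 = 76°C.
Reverse: A=5 T=8 G=3 C=10 → Tm = 2·13 + 4·13 = 78°C.
|ΔTm| = |76 − 78| = 2°C, ≤ 3°C.

|ΔTm| = 2°C; the pair is acceptable.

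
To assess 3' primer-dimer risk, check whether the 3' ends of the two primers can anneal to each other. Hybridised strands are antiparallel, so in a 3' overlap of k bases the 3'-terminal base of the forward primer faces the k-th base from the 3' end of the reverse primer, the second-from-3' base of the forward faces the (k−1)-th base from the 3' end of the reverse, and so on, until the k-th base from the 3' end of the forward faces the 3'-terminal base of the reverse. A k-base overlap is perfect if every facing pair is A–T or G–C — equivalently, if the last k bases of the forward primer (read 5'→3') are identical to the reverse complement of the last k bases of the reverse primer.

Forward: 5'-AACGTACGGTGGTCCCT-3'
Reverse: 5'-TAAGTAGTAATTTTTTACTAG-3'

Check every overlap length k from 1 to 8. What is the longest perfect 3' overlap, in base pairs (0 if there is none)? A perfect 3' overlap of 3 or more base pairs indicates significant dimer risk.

Last 8 bases (5'→3') — forward …TGGTCCCT, reverse …TTTACTAG.
Reverse complement of the reverse primer's last 8 bases: CTAGTAAA; its first k bases are the reverse complement of the reverse primer's last k bases, so a perfect k-base overlap needs the forward primer's last k bases to equal them.
Comparing (forward last k vs required): k=1: T vs C ✗; k=2: CT vs CT ✓; k=3: CCT vs CTA ✗; k=4: CCCT vs CTAG ✗; k=5: TCCCT vs CTAGT ✗; k=6: GTCCCT vs CTAGTA ✗; k=7: GGTCCCT vs CTAGTAA ✗; k=8: TGGTCCCT vs CTAGTAAA ✗.
Only k = 2 is perfect, so the longest perfect 3' overlap is 2.

Longest perfect overlap: 2 complementary base pairs; below the dimer-risk threshold (threshold 3).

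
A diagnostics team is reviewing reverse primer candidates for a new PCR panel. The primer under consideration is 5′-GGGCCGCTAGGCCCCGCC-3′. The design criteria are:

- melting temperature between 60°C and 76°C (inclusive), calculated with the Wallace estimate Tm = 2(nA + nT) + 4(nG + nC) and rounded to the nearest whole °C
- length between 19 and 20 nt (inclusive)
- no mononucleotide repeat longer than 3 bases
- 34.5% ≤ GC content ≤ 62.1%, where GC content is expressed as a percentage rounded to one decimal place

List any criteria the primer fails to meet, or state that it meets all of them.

Fails: length, homopolymer run, GC content.

Base counts: A=1, T=1, G=7, C=9 (length 18).
Tm: Tm = 2·2 + 4·16 = 68°C ✓
length: length 18, outside 19–20 ✗
homopolymer run: longest run = 4, exceeds 3 ✗
GC content: GC 16/18 = 88.9%, outside 34.5–62.1% ✗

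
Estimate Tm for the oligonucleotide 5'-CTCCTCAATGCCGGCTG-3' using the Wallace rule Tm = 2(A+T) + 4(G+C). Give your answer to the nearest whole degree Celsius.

Base counts: A=2, T=4, G=4, C=7 (length 17).
Tm = 2·(2+4) + 4·(4+7) = 2·6 + 4·11 = 12 + 44 = 56°C.

56°C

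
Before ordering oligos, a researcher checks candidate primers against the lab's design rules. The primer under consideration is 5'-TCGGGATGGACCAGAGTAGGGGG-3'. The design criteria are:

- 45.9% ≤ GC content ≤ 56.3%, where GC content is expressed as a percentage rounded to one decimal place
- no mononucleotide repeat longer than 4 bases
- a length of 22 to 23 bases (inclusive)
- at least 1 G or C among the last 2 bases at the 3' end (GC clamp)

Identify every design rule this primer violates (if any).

Base counts: A=5, T=3, G=12, C=3 (length 23).
GC content: GC 15/23 = 65.2%, outside 45.9–56.3% ✗
homopolymer run: longest run = 5, exceeds 4 ✗
length: length 23 ✓
GC clamp: 3' end GG has 2 G/C ✓

Fails: GC content, homopolymer run.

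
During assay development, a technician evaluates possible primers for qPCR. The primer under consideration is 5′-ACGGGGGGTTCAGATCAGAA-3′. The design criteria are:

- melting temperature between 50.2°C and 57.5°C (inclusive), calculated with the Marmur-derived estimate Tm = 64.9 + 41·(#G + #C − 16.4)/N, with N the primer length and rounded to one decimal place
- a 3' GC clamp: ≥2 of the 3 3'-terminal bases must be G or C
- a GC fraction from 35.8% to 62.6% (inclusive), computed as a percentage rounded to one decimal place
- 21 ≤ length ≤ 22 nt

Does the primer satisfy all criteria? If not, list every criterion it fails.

Base counts: A=6, T=3, G=8, C=3 (length 20).
Tm: Tm = 64.9 + 41·(11 − 16.4)/20 = 53.8°C ✓
GC clamp: 3' end GAA has 1 G/C, need ≥2 ✗
GC content: GC 11/20 = 55.0% ✓
length: length 20, outside 21–22 ✗

Fails: GC clamp, length.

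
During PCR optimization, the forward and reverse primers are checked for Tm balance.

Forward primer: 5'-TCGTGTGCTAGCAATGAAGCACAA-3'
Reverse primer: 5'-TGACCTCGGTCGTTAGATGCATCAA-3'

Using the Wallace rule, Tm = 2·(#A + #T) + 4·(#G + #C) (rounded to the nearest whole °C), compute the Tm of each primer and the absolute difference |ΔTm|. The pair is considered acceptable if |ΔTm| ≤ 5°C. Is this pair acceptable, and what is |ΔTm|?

Forward: A=8 T=5 G=6 C=5 → Tm = 2·13 + 4·11 = 70°C.
Reverse: A=6 T=7 G=6 C=6 → Tm = 2·13 + 4·12 = 74°C.
|ΔTm| = |70 − 74| = 4°C, ≤ 5°C.

|ΔTm| = 4°C; the pair is acceptable.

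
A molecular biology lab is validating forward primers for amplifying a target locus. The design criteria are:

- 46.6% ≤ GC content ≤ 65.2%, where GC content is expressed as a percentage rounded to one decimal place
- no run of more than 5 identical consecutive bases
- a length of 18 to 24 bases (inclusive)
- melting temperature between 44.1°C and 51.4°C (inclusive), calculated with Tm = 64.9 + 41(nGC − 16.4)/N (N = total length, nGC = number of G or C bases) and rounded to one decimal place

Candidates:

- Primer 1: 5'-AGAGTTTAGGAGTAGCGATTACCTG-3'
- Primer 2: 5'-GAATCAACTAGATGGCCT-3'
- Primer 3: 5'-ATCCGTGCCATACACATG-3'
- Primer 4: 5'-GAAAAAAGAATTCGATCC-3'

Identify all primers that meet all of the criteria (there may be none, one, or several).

Primer 3 only.

Primer 1 (25 nt, A=7 T=7 G=8 C=3): GC 11/25 = 44.0%, outside 46.6–65.2% ✗; longest run = 3 ✓; length 25, outside 18–24 ✗; Tm = 64.9 + 41·(11 − 16.4)/25 = 56.0°C, outside 44.1–51.4°C ✗ — fails.
Primer 2 (18 nt, A=6 T=4 G=4 C=4): GC 8/18 = 44.4%, outside 46.6–65.2% ✗; longest run = 2 ✓; length 18 ✓; Tm = 64.9 + 41·(8 − 16.4)/18 = 45.8°C ✓ — fails.
Primer 3 (18 nt, A=5 T=4 G=3 C=6): GC 9/18 = 50.0% ✓; longest run = 2 ✓; length 18 ✓; Tm = 64.9 + 41·(9 − 16.4)/18 = 48.0°C ✓ — passes.
Primer 4 (18 nt, A=9 T=3 G=3 C=3): GC 6/18 = 33.3%, outside 46.6–65.2% ✗; longest run = 6, exceeds 5 ✗; length 18 ✓; Tm = 64.9 + 41·(6 − 16.4)/18 = 41.2°C, outside 44.1–51.4°C ✗ — fails.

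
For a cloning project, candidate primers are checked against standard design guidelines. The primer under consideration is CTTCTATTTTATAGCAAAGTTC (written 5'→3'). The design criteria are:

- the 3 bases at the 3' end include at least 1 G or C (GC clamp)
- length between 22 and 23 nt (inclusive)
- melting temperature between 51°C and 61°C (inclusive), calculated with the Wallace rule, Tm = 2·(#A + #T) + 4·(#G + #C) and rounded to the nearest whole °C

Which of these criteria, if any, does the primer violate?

Meets all criteria.

Base counts: A=6, T=10, G=2, C=4 (length 22).
GC clamp: 3' end TTC has 1 G/C ✓
length: length 22 ✓
Tm: Tm = 2·16 + 4·6 = 56°C ✓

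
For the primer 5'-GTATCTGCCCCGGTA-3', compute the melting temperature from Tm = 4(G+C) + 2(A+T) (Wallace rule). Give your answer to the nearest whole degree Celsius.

Base counts: A=2, T=4, G=4, C=5 (length 15).
Tm = 2·(2+4) + 4·(4+5) = 2·6 + 4·9 = 12 + 36 = 48°C.

48°C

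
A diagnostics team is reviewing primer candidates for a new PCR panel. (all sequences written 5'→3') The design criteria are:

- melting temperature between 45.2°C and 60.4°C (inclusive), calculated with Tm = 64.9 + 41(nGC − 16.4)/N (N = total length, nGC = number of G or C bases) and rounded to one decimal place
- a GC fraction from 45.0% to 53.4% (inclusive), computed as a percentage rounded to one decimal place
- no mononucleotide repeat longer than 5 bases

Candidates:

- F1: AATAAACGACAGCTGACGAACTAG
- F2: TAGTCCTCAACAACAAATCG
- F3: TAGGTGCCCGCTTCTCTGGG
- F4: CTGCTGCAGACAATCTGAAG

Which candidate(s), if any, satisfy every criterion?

F4 only.

F1 (24 nt, A=11 T=3 G=5 C=5): Tm = 64.9 + 41·(10 − 16.4)/24 = 54.0°C ✓; GC 10/24 = 41.7%, outside 45.0–53.4% ✗; longest run = 3 ✓ — fails.
F2 (20 nt, A=8 T=4 G=2 C=6): Tm = 64.9 + 41·(8 − 16.4)/20 = 47.7°C ✓; GC 8/20 = 40.0%, outside 45.0–53.4% ✗; longest run = 3 ✓ — fails.
F3 (20 nt, A=1 T=6 G=7 C=6): Tm = 64.9 + 41·(13 − 16.4)/20 = 57.9°C ✓; GC 13/20 = 65.0%, outside 45.0–53.4% ✗; longest run = 3 ✓ — fails.
F4 (20 nt, A=6 T=4 G=5 C=5): Tm = 64.9 + 41·(10 − 16.4)/20 = 51.8°C ✓; GC 10/20 = 50.0% ✓; longest run = 2 ✓ — passes.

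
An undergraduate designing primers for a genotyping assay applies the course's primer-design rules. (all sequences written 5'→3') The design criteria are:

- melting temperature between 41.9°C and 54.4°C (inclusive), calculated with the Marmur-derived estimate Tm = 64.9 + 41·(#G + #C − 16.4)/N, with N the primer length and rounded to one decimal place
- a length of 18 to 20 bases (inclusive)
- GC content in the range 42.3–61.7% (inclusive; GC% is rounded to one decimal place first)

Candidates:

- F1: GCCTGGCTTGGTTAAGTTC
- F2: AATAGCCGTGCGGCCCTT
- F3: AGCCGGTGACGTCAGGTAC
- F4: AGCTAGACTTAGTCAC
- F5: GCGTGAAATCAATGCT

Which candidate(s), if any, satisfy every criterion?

F1 (19 nt, A=2 T=7 G=6 C=4): Tm = 64.9 + 41·(10 − 16.4)/19 = 51.1°C ✓; length 19 ✓; GC 10/19 = 52.6% ✓ — passes.
F2 (18 nt, A=3 T=4 G=5 C=6): Tm = 64.9 + 41·(11 − 16.4)/18 = 52.6°C ✓; length 18 ✓; GC 11/18 = 61.1% ✓ — passes.
F3 (19 nt, A=4 T=3 G=7 C=5): Tm = 64.9 + 41·(12 − 16.4)/19 = 55.4°C, outside 41.9–54.4°C ✗; length 19 ✓; GC 12/19 = 63.2%, outside 42.3–61.7% ✗ — fails.
F4 (16 nt, A=5 T=4 G=3 C=4): Tm = 64.9 + 41·(7 − 16.4)/16 = 40.8°C, outside 41.9–54.4°C ✗; length 16, outside 18–20 ✗; GC 7/16 = 43.8% ✓ — fails.
F5 (16 nt, A=5 T=4 G=4 C=3): Tm = 64.9 + 41·(7 − 16.4)/16 = 40.8°C, outside 41.9–54.4°C ✗; length 16, outside 18–20 ✗; GC 7/16 = 43.8% ✓ — fails.

F1 and F2.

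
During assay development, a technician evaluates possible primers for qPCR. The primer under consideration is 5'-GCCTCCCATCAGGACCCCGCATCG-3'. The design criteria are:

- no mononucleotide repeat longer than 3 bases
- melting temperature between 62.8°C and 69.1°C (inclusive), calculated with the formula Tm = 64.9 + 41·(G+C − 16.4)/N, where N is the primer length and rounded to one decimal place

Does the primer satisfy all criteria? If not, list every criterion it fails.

Base counts: A=4, T=3, G=5, C=12 (length 24).
homopolymer run: longest run = 4, exceeds 3 ✗
Tm: Tm = 64.9 + 41·(17 − 16.4)/24 = 65.9°C ✓

Fails: homopolymer run.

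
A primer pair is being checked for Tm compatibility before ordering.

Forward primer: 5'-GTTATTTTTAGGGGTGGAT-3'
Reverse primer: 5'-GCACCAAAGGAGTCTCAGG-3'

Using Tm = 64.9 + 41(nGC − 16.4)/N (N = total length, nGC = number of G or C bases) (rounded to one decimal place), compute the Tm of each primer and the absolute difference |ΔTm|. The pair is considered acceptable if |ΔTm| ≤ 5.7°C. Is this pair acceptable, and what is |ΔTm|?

|ΔTm| = 8.6°C; the pair is not acceptable.

Forward: G+C = 7, N = 19 → Tm = 64.9 + 41·(7 − 16.4)/19 = 44.6°C.
Reverse: G+C = 11, N = 19 → Tm = 64.9 + 41·(11 − 16.4)/19 = 53.2°C.
|ΔTm| = |44.6 − 53.2| = 8.6°C, > 5.7°C.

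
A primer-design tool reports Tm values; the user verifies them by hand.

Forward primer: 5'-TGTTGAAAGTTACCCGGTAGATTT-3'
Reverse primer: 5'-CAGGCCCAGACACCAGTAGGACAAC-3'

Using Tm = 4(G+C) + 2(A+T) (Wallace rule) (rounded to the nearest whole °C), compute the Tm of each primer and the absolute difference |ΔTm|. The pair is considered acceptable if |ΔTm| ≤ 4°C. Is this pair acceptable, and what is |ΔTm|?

|ΔTm| = 14°C; the pair is not acceptable.

Forward: A=6 T=9 G=6 C=3 → Tm = 2·15 + 4·9 = 66°C.
Reverse: A=9 T=1 G=6 C=9 → Tm = 2·10 + 4·15 = 80°C.
|ΔTm| = |66 − 80| = 14°C, > 4°C.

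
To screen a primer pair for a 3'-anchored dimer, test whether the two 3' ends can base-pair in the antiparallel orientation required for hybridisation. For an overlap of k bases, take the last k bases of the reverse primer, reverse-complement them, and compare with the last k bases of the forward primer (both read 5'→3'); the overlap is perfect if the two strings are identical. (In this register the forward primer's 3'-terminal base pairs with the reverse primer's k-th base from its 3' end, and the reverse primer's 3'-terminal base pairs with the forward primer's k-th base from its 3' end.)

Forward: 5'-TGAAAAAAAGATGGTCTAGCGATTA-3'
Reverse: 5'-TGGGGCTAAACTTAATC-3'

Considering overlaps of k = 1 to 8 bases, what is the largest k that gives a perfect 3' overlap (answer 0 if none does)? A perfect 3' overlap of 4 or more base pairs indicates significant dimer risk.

Longest perfect overlap: 5 complementary base pairs; significant dimer risk (threshold 4).

Last 8 bases (5'→3') — forward …AGCGATTA, reverse …ACTTAATC.
Reverse complement of the reverse primer's last 8 bases: GATTAAGT; its first k bases are the reverse complement of the reverse primer's last k bases, so a perfect k-base overlap needs the forward primer's last k bases to equal them.
Comparing (forward last k vs required): k=1: A vs G ✗; k=2: TA vs GA ✗; k=3: TTA vs GAT ✗; k=4: ATTA vs GATT ✗; k=5: GATTA vs GATTA ✓; k=6: CGATTA vs GATTAA ✗; k=7: GCGATTA vs GATTAAG ✗; k=8: AGCGATTA vs GATTAAGT ✗.
Only k = 5 is perfect, so the longest perfect 3' overlap is 5.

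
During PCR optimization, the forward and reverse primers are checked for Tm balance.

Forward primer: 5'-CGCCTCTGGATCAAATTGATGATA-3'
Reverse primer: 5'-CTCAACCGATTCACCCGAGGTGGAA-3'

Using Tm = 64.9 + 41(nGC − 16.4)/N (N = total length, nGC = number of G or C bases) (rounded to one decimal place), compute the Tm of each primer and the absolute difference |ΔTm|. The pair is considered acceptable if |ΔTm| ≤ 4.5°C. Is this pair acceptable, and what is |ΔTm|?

Forward: G+C = 10, N = 24 → Tm = 64.9 + 41·(10 − 16.4)/24 = 54.0°C.
Reverse: G+C = 14, N = 25 → Tm = 64.9 + 41·(14 − 16.4)/25 = 61.0°C.
|ΔTm| = |54.0 − 61.0| = 7.0°C, > 4.5°C.

|ΔTm| = 7.0°C; the pair is not acceptable.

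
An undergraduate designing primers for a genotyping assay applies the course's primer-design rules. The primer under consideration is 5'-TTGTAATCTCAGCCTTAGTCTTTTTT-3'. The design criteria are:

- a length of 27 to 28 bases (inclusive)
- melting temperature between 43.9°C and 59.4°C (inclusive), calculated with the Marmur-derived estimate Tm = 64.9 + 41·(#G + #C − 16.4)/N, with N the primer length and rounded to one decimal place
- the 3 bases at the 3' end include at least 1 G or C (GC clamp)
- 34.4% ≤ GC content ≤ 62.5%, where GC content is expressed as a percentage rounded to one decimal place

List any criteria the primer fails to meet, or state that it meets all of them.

Base counts: A=4, T=14, G=3, C=5 (length 26).
length: length 26, outside 27–28 ✗
Tm: Tm = 64.9 + 41·(8 − 16.4)/26 = 51.7°C ✓
GC clamp: 3' end TTT has 0 G/C, need ≥1 ✗
GC content: GC 8/26 = 30.8%, outside 34.4–62.5% ✗

Fails: length, GC clamp, GC content.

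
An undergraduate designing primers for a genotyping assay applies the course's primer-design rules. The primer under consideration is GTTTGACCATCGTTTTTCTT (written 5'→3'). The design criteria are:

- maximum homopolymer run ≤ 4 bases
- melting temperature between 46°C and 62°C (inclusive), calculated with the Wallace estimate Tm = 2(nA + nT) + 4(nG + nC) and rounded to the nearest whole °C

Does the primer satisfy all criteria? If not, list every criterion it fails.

Base counts: A=2, T=11, G=3, C=4 (length 20).
homopolymer run: longest run = 5, exceeds 4 ✗
Tm: Tm = 2·13 + 4·7 = 54°C ✓

Fails: homopolymer run.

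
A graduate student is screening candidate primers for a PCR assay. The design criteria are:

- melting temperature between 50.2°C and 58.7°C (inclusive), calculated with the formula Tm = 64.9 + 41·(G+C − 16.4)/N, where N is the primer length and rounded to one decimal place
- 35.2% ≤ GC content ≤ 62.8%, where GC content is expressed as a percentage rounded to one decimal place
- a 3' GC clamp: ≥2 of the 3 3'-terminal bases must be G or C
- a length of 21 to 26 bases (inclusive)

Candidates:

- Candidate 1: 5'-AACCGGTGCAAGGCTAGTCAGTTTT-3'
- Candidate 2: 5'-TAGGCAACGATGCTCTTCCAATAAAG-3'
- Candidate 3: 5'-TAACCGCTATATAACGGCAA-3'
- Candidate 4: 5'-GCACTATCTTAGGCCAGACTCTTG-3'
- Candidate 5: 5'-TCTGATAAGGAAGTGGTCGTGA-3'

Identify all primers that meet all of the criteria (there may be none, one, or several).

Candidate 1 (25 nt, A=6 T=7 G=7 C=5): Tm = 64.9 + 41·(12 − 16.4)/25 = 57.7°C ✓; GC 12/25 = 48.0% ✓; 3' end TTT has 0 G/C, need ≥2 ✗; length 25 ✓ — fails.
Candidate 2 (26 nt, A=9 T=6 G=5 C=6): Tm = 64.9 + 41·(11 − 16.4)/26 = 56.4°C ✓; GC 11/26 = 42.3% ✓; 3' end AAG has 1 G/C, need ≥2 ✗; length 26 ✓ — fails.
Candidate 3 (20 nt, A=8 T=4 G=3 C=5): Tm = 64.9 + 41·(8 − 16.4)/20 = 47.7°C, outside 50.2–58.7°C ✗; GC 8/20 = 40.0% ✓; 3' end CAA has 1 G/C, need ≥2 ✗; length 20, outside 21–26 ✗ — fails.
Candidate 4 (24 nt, A=5 T=7 G=5 C=7): Tm = 64.9 + 41·(12 − 16.4)/24 = 57.4°C ✓; GC 12/24 = 50.0% ✓; 3' end TTG has 1 G/C, need ≥2 ✗; length 24 ✓ — fails.
Candidate 5 (22 nt, A=6 T=6 G=8 C=2): Tm = 64.9 + 41·(10 − 16.4)/22 = 53.0°C ✓; GC 10/22 = 45.5% ✓; 3' end TGA has 1 G/C, need ≥2 ✗; length 22 ✓ — fails.

None of the candidates satisfy all criteria.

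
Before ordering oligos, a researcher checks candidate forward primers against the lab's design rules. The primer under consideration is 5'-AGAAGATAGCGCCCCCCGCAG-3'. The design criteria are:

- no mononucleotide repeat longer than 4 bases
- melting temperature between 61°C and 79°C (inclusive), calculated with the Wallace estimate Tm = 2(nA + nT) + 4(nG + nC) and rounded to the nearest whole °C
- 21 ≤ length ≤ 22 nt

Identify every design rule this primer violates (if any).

Fails: homopolymer run.

Base counts: A=6, T=1, G=6, C=8 (length 21).
homopolymer run: longest run = 6, exceeds 4 ✗
Tm: Tm = 2·7 + 4·14 = 70°C ✓
length: length 21 ✓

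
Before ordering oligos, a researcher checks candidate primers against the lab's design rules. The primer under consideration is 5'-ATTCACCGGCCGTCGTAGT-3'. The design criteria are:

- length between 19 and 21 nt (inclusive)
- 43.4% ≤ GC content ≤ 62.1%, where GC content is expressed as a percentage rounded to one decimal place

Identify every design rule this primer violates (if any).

Meets all criteria.

Base counts: A=3, T=5, G=5, C=6 (length 19).
length: length 19 ✓
GC content: GC 11/19 = 57.9% ✓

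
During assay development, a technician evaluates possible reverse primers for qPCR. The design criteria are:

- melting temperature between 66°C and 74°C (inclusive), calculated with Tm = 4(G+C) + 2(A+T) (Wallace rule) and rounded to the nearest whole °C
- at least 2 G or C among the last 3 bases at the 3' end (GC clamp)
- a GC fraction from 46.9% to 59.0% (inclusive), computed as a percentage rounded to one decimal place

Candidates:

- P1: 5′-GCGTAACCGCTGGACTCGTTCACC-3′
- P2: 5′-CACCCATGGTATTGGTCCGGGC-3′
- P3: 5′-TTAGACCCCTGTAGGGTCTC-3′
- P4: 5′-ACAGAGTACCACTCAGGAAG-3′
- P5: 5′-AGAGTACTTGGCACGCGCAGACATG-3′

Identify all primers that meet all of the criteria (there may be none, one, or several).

P1 (24 nt, A=4 T=5 G=6 C=9): Tm = 2·9 + 4·15 = 78°C, outside 66–74°C ✗; 3' end ACC has 2 G/C ✓; GC 15/24 = 62.5%, outside 46.9–59.0% ✗ — fails.
P2 (22 nt, A=3 T=5 G=7 C=7): Tm = 2·8 + 4·14 = 72°C ✓; 3' end GGC has 3 G/C ✓; GC 14/22 = 63.6%, outside 46.9–59.0% ✗ — fails.
P3 (20 nt, A=3 T=6 G=5 C=6): Tm = 2·9 + 4·11 = 62°C, outside 66–74°C ✗; 3' end CTC has 2 G/C ✓; GC 11/20 = 55.0% ✓ — fails.
P4 (20 nt, A=8 T=2 G=5 C=5): Tm = 2·10 + 4·10 = 60°C, outside 66–74°C ✗; 3' end AAG has 1 G/C, need ≥2 ✗; GC 10/20 = 50.0% ✓ — fails.
P5 (25 nt, A=7 T=4 G=8 C=6): Tm = 2·11 + 4·14 = 78°C, outside 66–74°C ✗; 3' end ATG has 1 G/C, need ≥2 ✗; GC 14/25 = 56.0% ✓ — fails.

None of the candidates satisfy all criteria.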